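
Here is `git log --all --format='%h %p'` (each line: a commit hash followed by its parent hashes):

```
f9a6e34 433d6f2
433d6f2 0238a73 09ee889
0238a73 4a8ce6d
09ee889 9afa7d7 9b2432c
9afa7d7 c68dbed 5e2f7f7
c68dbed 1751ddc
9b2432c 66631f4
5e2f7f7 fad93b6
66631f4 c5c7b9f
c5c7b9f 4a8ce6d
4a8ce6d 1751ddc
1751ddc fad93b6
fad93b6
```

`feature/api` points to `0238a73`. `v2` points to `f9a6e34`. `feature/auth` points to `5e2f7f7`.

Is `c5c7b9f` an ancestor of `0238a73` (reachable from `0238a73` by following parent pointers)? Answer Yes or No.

No

Ancestors of 0238a73: {0238a73, 1751ddc, 4a8ce6d, fad93b6}.
c5c7b9f is not in that set, so it is not an ancestor of 0238a73.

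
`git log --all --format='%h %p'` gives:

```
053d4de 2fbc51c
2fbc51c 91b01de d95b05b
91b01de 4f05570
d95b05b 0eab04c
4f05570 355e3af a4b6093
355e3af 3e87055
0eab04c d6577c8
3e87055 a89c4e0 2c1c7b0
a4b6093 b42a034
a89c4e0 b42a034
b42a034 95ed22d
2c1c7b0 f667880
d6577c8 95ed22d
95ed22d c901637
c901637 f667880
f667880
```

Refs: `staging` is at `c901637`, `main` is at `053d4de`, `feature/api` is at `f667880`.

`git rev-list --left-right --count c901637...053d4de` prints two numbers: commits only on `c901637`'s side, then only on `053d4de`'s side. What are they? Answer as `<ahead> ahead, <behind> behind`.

Reachable from c901637: {c901637, f667880}.
Reachable from 053d4de: {053d4de, 0eab04c, 2c1c7b0, 2fbc51c, 355e3af, 3e87055, 4f05570, 91b01de, 95ed22d, a4b6093, a89c4e0, b42a034, c901637, d6577c8, d95b05b, f667880}.
Only in c901637's history (ahead): {} — 0.
Only in 053d4de's history (behind): {053d4de, 0eab04c, 2c1c7b0, 2fbc51c, 355e3af, 3e87055, 4f05570, 91b01de, 95ed22d, a4b6093, a89c4e0, b42a034, d6577c8, d95b05b} — 14.

0 ahead, 14 behind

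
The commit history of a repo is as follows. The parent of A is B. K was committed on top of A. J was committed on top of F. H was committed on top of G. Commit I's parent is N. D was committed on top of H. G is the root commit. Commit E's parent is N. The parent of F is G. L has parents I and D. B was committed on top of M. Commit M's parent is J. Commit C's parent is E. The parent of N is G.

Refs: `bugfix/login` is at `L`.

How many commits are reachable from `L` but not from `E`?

Reachable from L: {D, G, H, I, L, N}.
Reachable from E: {E, G, N}.
In L's history but not E's: {D, H, I, L} — 4 commits.

4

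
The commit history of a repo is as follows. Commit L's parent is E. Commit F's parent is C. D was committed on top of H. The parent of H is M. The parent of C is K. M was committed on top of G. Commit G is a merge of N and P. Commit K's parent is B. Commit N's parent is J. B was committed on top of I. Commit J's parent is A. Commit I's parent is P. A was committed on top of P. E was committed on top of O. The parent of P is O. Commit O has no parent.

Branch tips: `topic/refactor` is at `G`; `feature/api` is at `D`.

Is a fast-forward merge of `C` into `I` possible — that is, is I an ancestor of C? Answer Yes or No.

Yes

A fast-forward from I to C is possible iff I is an ancestor of C.
Ancestors of C: {B, C, I, K, O, P}.
I is among them, so fast-forward is possible.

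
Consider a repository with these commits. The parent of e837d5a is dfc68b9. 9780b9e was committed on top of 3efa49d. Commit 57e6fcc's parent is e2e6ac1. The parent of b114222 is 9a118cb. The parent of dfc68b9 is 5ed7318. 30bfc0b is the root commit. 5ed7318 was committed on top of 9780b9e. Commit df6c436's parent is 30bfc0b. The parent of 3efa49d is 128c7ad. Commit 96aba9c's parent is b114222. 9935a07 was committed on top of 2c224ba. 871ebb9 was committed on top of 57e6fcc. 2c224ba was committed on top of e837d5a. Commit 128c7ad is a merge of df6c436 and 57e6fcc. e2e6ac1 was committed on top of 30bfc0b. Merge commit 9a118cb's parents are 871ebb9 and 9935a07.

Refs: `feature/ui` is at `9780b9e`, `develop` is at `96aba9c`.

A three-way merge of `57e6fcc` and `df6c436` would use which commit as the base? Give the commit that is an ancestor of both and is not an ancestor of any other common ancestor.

30bfc0b

Ancestors of 57e6fcc: {30bfc0b, 57e6fcc, e2e6ac1}.
Ancestors of df6c436: {30bfc0b, df6c436}.
Common ancestors: {30bfc0b}.
The only common ancestor is 30bfc0b, so it is the merge base.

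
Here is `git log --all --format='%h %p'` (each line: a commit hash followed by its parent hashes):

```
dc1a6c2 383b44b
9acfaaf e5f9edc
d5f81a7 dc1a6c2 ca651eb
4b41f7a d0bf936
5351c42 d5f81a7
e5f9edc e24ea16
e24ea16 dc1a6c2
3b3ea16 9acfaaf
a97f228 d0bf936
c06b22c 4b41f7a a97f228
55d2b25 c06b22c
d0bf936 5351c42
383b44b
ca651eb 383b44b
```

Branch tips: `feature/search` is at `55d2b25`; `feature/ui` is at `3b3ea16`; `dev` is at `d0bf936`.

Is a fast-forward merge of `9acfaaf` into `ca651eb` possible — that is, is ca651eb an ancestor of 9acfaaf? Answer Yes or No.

A fast-forward from ca651eb to 9acfaaf is possible iff ca651eb is an ancestor of 9acfaaf.
Ancestors of 9acfaaf: {383b44b, 9acfaaf, dc1a6c2, e24ea16, e5f9edc}.
ca651eb is not among them, so fast-forward is not possible.

No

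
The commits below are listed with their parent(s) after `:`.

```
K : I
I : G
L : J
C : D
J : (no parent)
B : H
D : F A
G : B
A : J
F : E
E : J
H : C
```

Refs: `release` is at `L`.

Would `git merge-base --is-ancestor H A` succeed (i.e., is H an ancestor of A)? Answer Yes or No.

No

Ancestors of A: {A, J}.
H is not in that set, so it is not an ancestor of A.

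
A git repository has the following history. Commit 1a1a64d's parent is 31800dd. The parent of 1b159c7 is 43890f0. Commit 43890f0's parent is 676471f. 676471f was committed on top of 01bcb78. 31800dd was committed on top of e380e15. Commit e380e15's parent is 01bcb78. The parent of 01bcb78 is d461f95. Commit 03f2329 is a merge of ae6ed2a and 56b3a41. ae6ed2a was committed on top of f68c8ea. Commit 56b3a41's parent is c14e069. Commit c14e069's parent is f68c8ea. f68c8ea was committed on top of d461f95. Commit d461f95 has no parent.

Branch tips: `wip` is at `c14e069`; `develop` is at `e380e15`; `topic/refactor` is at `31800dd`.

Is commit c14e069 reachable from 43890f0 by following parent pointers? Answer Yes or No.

Ancestors of 43890f0: {01bcb78, 43890f0, 676471f, d461f95}.
c14e069 is not in that set, so it is not an ancestor of 43890f0.

No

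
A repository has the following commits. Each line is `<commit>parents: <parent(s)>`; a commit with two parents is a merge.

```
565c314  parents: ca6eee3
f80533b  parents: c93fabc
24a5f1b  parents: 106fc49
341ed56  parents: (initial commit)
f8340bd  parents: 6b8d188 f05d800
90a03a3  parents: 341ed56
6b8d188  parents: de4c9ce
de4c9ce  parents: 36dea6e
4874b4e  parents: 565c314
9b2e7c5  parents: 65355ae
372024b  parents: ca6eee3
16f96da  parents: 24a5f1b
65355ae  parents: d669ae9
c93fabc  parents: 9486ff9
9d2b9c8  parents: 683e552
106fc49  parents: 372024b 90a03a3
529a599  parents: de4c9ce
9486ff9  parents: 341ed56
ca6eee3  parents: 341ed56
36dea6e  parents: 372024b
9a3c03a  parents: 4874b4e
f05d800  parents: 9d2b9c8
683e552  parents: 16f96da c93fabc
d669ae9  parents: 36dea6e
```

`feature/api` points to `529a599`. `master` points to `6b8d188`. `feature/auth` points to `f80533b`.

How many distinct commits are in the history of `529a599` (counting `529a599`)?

6

Walking parent pointers from 529a599: reachable set = {341ed56, 36dea6e, 372024b, 529a599, ca6eee3, de4c9ce}.
That is 6 commits.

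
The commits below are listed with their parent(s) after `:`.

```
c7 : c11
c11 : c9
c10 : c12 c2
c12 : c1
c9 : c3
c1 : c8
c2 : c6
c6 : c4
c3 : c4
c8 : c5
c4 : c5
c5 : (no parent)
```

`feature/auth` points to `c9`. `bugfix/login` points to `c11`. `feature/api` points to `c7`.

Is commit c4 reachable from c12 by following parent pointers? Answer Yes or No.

Ancestors of c12: {c1, c12, c5, c8}.
c4 is not in that set, so it is not an ancestor of c12.

No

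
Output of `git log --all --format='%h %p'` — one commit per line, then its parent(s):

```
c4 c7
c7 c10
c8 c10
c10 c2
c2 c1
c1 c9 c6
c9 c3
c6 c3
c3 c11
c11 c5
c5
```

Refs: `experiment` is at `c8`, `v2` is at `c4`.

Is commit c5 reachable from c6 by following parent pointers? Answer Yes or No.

Ancestors of c6 (commits reachable by following parents): {c11, c3, c5, c6}.
c5 is in that set, so it is an ancestor of c6.

Yes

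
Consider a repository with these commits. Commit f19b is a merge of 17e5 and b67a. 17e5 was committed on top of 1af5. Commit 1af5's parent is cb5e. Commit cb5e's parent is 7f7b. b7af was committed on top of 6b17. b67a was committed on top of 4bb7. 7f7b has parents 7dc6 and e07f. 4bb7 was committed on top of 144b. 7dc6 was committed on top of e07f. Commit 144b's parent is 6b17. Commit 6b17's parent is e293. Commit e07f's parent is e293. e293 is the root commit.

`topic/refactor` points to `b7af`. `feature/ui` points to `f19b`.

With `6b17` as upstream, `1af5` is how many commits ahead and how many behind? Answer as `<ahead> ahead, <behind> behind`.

5 ahead, 1 behind

Reachable from 1af5: {1af5, 7dc6, 7f7b, cb5e, e07f, e293}.
Reachable from 6b17: {6b17, e293}.
Only in 1af5's history (ahead): {1af5, 7dc6, 7f7b, cb5e, e07f} — 5.
Only in 6b17's history (behind): {6b17} — 1.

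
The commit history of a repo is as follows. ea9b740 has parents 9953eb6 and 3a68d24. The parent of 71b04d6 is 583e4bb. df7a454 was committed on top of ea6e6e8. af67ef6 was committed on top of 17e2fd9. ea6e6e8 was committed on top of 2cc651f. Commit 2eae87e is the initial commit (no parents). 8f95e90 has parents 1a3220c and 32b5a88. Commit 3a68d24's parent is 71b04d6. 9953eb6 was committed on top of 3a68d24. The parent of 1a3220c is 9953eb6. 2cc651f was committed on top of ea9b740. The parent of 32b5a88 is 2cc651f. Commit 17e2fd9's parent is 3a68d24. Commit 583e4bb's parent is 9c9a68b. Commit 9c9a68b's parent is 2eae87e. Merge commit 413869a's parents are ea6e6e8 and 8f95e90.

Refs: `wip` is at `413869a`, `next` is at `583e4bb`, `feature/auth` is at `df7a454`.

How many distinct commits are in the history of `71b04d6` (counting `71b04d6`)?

4

Walking parent pointers from 71b04d6: reachable set = {2eae87e, 583e4bb, 71b04d6, 9c9a68b}.
That is 4 commits.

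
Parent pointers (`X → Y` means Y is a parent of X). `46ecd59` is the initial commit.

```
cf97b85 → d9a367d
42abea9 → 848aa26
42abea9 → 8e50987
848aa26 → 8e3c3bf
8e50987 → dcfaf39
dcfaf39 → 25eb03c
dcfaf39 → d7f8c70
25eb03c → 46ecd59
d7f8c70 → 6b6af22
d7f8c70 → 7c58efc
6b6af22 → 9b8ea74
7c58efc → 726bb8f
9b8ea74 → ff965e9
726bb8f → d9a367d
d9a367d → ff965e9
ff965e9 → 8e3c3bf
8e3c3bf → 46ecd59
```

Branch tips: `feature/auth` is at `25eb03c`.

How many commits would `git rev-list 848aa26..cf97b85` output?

3

Reachable from cf97b85: {46ecd59, 8e3c3bf, cf97b85, d9a367d, ff965e9}.
Reachable from 848aa26: {46ecd59, 848aa26, 8e3c3bf}.
In cf97b85's history but not 848aa26's: {cf97b85, d9a367d, ff965e9} — 3 commits.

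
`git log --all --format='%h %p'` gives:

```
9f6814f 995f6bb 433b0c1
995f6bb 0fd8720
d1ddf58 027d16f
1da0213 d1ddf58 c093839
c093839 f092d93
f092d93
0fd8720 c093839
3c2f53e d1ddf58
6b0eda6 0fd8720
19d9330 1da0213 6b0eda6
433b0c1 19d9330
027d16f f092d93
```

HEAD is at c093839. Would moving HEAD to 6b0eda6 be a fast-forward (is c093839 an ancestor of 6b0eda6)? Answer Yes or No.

Yes

A fast-forward from c093839 to 6b0eda6 is possible iff c093839 is an ancestor of 6b0eda6.
Ancestors of 6b0eda6: {0fd8720, 6b0eda6, c093839, f092d93}.
c093839 is among them, so fast-forward is possible.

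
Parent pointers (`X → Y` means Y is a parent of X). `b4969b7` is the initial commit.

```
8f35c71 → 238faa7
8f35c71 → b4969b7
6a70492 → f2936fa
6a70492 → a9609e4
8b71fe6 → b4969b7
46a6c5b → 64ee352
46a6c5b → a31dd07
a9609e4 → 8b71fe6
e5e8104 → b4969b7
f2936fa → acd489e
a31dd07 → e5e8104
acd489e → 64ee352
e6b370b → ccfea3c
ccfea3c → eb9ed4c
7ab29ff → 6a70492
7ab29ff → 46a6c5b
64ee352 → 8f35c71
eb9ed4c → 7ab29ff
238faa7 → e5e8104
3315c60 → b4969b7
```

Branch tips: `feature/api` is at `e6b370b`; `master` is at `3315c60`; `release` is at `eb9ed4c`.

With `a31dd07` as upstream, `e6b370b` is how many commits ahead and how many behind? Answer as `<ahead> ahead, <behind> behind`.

Reachable from e6b370b: {238faa7, 46a6c5b, 64ee352, 6a70492, 7ab29ff, 8b71fe6, 8f35c71, a31dd07, a9609e4, acd489e, b4969b7, ccfea3c, e5e8104, e6b370b, eb9ed4c, f2936fa}.
Reachable from a31dd07: {a31dd07, b4969b7, e5e8104}.
Only in e6b370b's history (ahead): {238faa7, 46a6c5b, 64ee352, 6a70492, 7ab29ff, 8b71fe6, 8f35c71, a9609e4, acd489e, ccfea3c, e6b370b, eb9ed4c, f2936fa} — 13.
Only in a31dd07's history (behind): {} — 0.

13 ahead, 0 behind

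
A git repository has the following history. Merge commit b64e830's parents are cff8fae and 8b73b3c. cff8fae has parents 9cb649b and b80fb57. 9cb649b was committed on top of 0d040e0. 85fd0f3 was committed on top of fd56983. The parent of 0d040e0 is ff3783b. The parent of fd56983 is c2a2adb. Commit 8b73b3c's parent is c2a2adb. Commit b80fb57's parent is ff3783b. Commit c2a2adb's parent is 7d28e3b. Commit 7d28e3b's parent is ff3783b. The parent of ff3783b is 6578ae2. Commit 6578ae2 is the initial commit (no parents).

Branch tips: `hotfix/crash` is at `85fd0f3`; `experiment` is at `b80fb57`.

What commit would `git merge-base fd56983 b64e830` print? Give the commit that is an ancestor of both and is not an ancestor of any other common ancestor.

c2a2adb

Ancestors of fd56983: {6578ae2, 7d28e3b, c2a2adb, fd56983, ff3783b}.
Ancestors of b64e830: {0d040e0, 6578ae2, 7d28e3b, 8b73b3c, 9cb649b, b64e830, b80fb57, c2a2adb, cff8fae, ff3783b}.
Common ancestors: {6578ae2, 7d28e3b, c2a2adb, ff3783b}.
Among these, c2a2adb is not an ancestor of any other common ancestor — it is the merge base.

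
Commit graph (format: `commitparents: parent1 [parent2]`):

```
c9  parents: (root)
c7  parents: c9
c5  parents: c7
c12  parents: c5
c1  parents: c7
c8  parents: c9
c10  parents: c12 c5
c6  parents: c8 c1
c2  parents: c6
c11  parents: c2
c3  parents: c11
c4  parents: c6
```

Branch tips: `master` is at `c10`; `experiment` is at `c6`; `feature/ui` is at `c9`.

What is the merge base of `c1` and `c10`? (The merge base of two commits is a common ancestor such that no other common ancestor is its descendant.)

Ancestors of c1: {c1, c7, c9}.
Ancestors of c10: {c10, c12, c5, c7, c9}.
Common ancestors: {c7, c9}.
Among these, c7 is not an ancestor of any other common ancestor — it is the merge base.

c7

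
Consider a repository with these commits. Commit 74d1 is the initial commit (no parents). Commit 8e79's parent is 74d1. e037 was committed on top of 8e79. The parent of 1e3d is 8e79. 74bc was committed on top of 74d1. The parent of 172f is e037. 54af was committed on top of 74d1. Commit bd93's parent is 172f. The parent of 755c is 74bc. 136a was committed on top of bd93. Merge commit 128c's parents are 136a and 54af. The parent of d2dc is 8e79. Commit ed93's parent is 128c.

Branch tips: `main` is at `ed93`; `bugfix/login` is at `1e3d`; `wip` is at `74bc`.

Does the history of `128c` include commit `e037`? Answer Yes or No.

Yes

Ancestors of 128c (commits reachable by following parents): {128c, 136a, 172f, 54af, 74d1, 8e79, bd93, e037}.
e037 is in that set, so it is an ancestor of 128c.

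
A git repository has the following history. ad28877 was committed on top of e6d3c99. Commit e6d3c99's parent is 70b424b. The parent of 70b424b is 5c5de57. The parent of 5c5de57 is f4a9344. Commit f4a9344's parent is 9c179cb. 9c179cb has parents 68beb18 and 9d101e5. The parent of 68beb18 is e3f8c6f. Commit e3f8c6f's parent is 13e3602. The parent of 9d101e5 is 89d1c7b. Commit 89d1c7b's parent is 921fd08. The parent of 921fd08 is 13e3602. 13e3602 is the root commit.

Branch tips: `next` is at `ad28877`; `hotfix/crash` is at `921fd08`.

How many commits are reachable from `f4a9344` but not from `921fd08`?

Reachable from f4a9344: {13e3602, 68beb18, 89d1c7b, 921fd08, 9c179cb, 9d101e5, e3f8c6f, f4a9344}.
Reachable from 921fd08: {13e3602, 921fd08}.
In f4a9344's history but not 921fd08's: {68beb18, 89d1c7b, 9c179cb, 9d101e5, e3f8c6f, f4a9344} — 6 commits.

6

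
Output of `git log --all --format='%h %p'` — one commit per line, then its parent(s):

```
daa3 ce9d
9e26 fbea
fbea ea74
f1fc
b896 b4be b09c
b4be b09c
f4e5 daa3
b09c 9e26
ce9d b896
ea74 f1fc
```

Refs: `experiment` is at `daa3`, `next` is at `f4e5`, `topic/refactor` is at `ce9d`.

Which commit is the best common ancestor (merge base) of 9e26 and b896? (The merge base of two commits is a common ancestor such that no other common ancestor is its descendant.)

9e26

Ancestors of 9e26: {9e26, ea74, f1fc, fbea}.
Ancestors of b896: {9e26, b09c, b4be, b896, ea74, f1fc, fbea}.
Common ancestors: {9e26, ea74, f1fc, fbea}.
Among these, 9e26 is not an ancestor of any other common ancestor — it is the merge base.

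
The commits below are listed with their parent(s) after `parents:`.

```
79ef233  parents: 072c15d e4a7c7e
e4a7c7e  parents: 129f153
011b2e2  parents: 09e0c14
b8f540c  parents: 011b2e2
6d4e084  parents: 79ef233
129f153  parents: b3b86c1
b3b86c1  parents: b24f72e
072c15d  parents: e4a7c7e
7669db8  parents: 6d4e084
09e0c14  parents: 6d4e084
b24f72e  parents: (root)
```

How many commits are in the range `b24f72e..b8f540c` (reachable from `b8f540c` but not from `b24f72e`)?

Reachable from b8f540c: {011b2e2, 072c15d, 09e0c14, 129f153, 6d4e084, 79ef233, b24f72e, b3b86c1, b8f540c, e4a7c7e}.
Reachable from b24f72e: {b24f72e}.
In b8f540c's history but not b24f72e's: {011b2e2, 072c15d, 09e0c14, 129f153, 6d4e084, 79ef233, b3b86c1, b8f540c, e4a7c7e} — 9 commits.

9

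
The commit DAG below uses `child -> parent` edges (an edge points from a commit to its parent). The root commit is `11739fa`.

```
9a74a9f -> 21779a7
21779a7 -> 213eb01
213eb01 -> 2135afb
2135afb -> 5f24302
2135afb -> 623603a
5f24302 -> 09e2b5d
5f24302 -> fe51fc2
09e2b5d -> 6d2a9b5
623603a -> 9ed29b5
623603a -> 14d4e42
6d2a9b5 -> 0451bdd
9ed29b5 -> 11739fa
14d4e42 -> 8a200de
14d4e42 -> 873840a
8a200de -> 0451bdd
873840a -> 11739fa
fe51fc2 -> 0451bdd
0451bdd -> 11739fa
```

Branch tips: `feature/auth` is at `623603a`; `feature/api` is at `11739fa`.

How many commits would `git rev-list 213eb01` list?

13

Walking parent pointers from 213eb01: reachable set = {0451bdd, 09e2b5d, 11739fa, 14d4e42, 2135afb, 213eb01, 5f24302, 623603a, 6d2a9b5, 873840a, 8a200de, 9ed29b5, fe51fc2}.
That is 13 commits.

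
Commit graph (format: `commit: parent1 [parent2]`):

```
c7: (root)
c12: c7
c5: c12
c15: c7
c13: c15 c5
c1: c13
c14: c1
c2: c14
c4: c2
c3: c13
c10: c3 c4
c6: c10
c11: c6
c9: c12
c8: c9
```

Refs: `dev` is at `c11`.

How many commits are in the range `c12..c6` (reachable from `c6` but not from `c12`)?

Reachable from c6: {c1, c10, c12, c13, c14, c15, c2, c3, c4, c5, c6, c7}.
Reachable from c12: {c12, c7}.
In c6's history but not c12's: {c1, c10, c13, c14, c15, c2, c3, c4, c5, c6} — 10 commits.

10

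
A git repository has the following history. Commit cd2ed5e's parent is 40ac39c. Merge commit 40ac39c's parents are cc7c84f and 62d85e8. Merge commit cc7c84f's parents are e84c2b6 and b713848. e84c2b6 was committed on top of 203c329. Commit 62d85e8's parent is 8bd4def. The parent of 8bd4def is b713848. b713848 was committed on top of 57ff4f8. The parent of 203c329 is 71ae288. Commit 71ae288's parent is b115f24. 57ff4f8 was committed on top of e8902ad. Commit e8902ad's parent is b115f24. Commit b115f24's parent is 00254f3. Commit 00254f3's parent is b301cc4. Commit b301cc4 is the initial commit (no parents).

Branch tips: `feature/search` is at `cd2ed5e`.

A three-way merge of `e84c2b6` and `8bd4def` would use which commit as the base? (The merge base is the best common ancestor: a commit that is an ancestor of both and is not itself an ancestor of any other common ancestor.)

Ancestors of e84c2b6: {00254f3, 203c329, 71ae288, b115f24, b301cc4, e84c2b6}.
Ancestors of 8bd4def: {00254f3, 57ff4f8, 8bd4def, b115f24, b301cc4, b713848, e8902ad}.
Common ancestors: {00254f3, b115f24, b301cc4}.
Among these, b115f24 is not an ancestor of any other common ancestor — it is the merge base.

b115f24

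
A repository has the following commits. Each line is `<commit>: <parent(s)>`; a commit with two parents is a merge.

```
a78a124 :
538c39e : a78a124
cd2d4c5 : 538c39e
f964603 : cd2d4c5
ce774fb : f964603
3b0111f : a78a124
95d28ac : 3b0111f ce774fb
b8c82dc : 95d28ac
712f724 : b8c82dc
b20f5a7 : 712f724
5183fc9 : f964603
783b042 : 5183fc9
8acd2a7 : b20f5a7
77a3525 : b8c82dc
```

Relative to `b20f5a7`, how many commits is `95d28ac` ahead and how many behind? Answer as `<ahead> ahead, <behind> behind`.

0 ahead, 3 behind

Reachable from 95d28ac: {3b0111f, 538c39e, 95d28ac, a78a124, cd2d4c5, ce774fb, f964603}.
Reachable from b20f5a7: {3b0111f, 538c39e, 712f724, 95d28ac, a78a124, b20f5a7, b8c82dc, cd2d4c5, ce774fb, f964603}.
Only in 95d28ac's history (ahead): {} — 0.
Only in b20f5a7's history (behind): {712f724, b20f5a7, b8c82dc} — 3.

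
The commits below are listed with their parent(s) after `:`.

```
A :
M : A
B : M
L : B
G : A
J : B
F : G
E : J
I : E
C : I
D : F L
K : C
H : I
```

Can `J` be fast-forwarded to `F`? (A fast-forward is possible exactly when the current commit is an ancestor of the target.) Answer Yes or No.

No

A fast-forward from J to F is possible iff J is an ancestor of F.
Ancestors of F: {A, F, G}.
J is not among them, so fast-forward is not possible.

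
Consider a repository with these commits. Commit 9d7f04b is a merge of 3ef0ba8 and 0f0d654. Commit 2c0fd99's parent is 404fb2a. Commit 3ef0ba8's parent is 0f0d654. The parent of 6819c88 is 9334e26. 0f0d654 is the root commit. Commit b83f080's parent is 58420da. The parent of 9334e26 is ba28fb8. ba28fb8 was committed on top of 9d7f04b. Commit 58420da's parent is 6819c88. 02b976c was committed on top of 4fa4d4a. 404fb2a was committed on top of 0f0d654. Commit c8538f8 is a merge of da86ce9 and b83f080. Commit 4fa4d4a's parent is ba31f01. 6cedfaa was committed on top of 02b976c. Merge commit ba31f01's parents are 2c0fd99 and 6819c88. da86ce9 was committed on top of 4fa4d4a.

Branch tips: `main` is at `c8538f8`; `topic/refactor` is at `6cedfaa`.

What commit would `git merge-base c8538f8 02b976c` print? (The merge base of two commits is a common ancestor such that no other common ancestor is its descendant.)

4fa4d4a

Ancestors of c8538f8: {0f0d654, 2c0fd99, 3ef0ba8, 404fb2a, 4fa4d4a, 58420da, 6819c88, 9334e26, 9d7f04b, b83f080, ba28fb8, ba31f01, c8538f8, da86ce9}.
Ancestors of 02b976c: {02b976c, 0f0d654, 2c0fd99, 3ef0ba8, 404fb2a, 4fa4d4a, 6819c88, 9334e26, 9d7f04b, ba28fb8, ba31f01}.
Common ancestors: {0f0d654, 2c0fd99, 3ef0ba8, 404fb2a, 4fa4d4a, 6819c88, 9334e26, 9d7f04b, ba28fb8, ba31f01}.
Among these, 4fa4d4a is not an ancestor of any other common ancestor — it is the merge base.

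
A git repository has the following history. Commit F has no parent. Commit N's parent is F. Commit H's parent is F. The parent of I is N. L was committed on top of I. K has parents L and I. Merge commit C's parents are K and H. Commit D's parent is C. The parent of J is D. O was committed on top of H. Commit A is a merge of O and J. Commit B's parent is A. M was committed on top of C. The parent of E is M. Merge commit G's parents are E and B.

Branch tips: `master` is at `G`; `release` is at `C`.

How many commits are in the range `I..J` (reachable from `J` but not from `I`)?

Reachable from J: {C, D, F, H, I, J, K, L, N}.
Reachable from I: {F, I, N}.
In J's history but not I's: {C, D, H, J, K, L} — 6 commits.

6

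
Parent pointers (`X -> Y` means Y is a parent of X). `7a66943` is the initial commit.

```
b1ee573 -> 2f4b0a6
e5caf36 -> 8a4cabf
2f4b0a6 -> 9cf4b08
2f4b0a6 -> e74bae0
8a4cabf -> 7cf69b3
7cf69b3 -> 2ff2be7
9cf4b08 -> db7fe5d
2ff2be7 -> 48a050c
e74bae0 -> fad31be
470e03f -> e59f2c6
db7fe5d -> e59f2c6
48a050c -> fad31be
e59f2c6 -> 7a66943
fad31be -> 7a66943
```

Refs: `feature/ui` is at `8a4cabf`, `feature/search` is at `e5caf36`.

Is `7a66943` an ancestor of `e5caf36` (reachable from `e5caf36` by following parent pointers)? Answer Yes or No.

Ancestors of e5caf36 (commits reachable by following parents): {2ff2be7, 48a050c, 7a66943, 7cf69b3, 8a4cabf, e5caf36, fad31be}.
7a66943 is in that set, so it is an ancestor of e5caf36.

Yes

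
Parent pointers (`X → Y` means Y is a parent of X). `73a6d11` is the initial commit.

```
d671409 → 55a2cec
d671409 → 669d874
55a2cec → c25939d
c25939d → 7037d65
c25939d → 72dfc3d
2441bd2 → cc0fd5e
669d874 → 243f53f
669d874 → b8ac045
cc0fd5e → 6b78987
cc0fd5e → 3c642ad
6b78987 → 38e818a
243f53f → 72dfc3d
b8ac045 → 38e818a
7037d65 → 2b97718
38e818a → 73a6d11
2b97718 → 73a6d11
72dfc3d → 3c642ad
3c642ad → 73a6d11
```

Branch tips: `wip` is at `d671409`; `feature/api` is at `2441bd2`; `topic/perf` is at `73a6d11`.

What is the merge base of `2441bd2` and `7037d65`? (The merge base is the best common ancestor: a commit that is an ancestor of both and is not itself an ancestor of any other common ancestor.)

73a6d11

Ancestors of 2441bd2: {2441bd2, 38e818a, 3c642ad, 6b78987, 73a6d11, cc0fd5e}.
Ancestors of 7037d65: {2b97718, 7037d65, 73a6d11}.
Common ancestors: {73a6d11}.
The only common ancestor is 73a6d11, so it is the merge base.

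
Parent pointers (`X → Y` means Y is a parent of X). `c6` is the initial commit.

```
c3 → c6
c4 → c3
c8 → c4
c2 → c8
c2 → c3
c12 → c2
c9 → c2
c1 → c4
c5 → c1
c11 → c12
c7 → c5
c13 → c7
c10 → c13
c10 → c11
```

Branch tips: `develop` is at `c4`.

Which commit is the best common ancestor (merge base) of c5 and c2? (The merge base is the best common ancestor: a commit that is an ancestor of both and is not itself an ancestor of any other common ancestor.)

c4

Ancestors of c5: {c1, c3, c4, c5, c6}.
Ancestors of c2: {c2, c3, c4, c6, c8}.
Common ancestors: {c3, c4, c6}.
Among these, c4 is not an ancestor of any other common ancestor — it is the merge base.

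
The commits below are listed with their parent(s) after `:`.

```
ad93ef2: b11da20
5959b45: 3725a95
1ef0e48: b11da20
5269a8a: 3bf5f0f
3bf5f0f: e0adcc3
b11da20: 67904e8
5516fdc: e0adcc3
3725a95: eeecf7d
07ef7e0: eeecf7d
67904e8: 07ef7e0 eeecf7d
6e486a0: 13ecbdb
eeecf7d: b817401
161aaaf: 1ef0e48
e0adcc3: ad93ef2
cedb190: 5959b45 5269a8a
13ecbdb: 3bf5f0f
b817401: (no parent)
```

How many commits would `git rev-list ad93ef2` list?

6

Walking parent pointers from ad93ef2: reachable set = {07ef7e0, 67904e8, ad93ef2, b11da20, b817401, eeecf7d}.
That is 6 commits.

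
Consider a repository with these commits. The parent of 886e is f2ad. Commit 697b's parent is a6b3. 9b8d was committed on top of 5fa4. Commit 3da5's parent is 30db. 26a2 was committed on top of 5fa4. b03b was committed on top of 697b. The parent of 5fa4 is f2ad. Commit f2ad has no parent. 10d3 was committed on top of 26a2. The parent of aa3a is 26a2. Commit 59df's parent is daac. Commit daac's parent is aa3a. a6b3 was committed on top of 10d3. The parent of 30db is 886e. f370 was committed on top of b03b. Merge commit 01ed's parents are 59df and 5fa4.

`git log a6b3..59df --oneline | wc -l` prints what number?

3

Reachable from 59df: {26a2, 59df, 5fa4, aa3a, daac, f2ad}.
Reachable from a6b3: {10d3, 26a2, 5fa4, a6b3, f2ad}.
In 59df's history but not a6b3's: {59df, aa3a, daac} — 3 commits.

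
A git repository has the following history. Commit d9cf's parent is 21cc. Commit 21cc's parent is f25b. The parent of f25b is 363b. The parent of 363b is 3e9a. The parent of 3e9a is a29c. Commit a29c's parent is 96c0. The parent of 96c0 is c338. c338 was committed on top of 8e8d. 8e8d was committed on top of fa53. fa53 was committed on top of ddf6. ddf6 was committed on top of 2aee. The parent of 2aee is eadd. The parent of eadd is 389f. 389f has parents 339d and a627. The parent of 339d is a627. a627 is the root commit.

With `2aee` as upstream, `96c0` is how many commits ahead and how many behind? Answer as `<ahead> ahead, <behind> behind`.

Reachable from 96c0: {2aee, 339d, 389f, 8e8d, 96c0, a627, c338, ddf6, eadd, fa53}.
Reachable from 2aee: {2aee, 339d, 389f, a627, eadd}.
Only in 96c0's history (ahead): {8e8d, 96c0, c338, ddf6, fa53} — 5.
Only in 2aee's history (behind): {} — 0.

5 ahead, 0 behind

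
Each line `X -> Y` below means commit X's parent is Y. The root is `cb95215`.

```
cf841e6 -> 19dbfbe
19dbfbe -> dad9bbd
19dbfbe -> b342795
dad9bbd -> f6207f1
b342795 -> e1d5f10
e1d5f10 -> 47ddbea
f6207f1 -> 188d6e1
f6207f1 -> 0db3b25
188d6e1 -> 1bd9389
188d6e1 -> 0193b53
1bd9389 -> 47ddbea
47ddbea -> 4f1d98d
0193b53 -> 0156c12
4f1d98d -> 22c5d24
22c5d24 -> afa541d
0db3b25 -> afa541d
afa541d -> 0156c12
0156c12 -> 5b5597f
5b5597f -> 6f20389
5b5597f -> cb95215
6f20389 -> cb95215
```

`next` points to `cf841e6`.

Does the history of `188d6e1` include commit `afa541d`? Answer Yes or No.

Yes

Ancestors of 188d6e1 (commits reachable by following parents): {0156c12, 0193b53, 188d6e1, 1bd9389, 22c5d24, 47ddbea, 4f1d98d, 5b5597f, 6f20389, afa541d, cb95215}.
afa541d is in that set, so it is an ancestor of 188d6e1.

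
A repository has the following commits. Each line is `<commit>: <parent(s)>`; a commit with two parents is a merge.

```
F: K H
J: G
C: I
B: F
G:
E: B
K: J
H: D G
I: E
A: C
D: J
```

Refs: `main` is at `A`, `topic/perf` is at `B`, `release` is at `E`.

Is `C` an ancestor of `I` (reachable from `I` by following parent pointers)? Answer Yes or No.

No

Ancestors of I: {B, D, E, F, G, H, I, J, K}.
C is not in that set, so it is not an ancestor of I.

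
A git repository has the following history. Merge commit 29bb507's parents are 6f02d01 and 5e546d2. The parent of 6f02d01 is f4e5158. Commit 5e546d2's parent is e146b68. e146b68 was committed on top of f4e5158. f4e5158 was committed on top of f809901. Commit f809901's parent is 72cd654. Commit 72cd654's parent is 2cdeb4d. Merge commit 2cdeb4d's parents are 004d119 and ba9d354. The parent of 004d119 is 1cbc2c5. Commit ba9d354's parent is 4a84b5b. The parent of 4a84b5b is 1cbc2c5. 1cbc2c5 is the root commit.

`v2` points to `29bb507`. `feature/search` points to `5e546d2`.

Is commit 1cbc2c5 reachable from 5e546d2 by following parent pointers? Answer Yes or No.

Yes

Ancestors of 5e546d2 (commits reachable by following parents): {004d119, 1cbc2c5, 2cdeb4d, 4a84b5b, 5e546d2, 72cd654, ba9d354, e146b68, f4e5158, f809901}.
1cbc2c5 is in that set, so it is an ancestor of 5e546d2.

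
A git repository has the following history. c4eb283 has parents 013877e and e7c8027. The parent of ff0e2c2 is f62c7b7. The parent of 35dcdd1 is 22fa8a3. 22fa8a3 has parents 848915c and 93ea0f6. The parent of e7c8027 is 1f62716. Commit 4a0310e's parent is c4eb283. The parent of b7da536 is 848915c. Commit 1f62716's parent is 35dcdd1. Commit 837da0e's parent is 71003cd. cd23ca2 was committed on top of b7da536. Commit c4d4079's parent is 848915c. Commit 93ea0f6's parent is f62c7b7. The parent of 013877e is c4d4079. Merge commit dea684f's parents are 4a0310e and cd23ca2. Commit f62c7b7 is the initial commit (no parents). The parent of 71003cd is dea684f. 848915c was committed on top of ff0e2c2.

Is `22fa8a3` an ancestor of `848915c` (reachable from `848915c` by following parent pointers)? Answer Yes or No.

No

Ancestors of 848915c: {848915c, f62c7b7, ff0e2c2}.
22fa8a3 is not in that set, so it is not an ancestor of 848915c.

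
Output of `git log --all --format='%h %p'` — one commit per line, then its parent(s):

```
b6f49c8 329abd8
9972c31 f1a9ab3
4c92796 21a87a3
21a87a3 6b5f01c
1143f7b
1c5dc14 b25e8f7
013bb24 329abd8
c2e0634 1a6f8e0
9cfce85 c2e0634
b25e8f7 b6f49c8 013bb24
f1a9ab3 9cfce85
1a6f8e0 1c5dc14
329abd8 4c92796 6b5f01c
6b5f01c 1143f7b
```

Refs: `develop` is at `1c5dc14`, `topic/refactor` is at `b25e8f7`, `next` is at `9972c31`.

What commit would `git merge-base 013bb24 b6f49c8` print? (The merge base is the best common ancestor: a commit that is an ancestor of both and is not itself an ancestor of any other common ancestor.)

Ancestors of 013bb24: {013bb24, 1143f7b, 21a87a3, 329abd8, 4c92796, 6b5f01c}.
Ancestors of b6f49c8: {1143f7b, 21a87a3, 329abd8, 4c92796, 6b5f01c, b6f49c8}.
Common ancestors: {1143f7b, 21a87a3, 329abd8, 4c92796, 6b5f01c}.
Among these, 329abd8 is not an ancestor of any other common ancestor — it is the merge base.

329abd8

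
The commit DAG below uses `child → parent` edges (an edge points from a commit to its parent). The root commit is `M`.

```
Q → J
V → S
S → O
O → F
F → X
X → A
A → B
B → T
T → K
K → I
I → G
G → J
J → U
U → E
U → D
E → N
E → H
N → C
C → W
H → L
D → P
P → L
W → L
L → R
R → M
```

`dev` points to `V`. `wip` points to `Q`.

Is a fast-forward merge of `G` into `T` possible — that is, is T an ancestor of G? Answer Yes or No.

A fast-forward from T to G is possible iff T is an ancestor of G.
Ancestors of G: {C, D, E, G, H, J, L, M, N, P, R, U, W}.
T is not among them, so fast-forward is not possible.

No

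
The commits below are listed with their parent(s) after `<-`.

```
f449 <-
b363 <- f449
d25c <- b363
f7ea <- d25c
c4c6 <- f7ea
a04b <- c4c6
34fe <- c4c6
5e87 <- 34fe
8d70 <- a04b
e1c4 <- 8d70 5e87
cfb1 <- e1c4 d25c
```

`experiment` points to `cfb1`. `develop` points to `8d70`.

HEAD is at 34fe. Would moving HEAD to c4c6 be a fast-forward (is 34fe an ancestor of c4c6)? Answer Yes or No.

A fast-forward from 34fe to c4c6 is possible iff 34fe is an ancestor of c4c6.
Ancestors of c4c6: {b363, c4c6, d25c, f449, f7ea}.
34fe is not among them, so fast-forward is not possible.

No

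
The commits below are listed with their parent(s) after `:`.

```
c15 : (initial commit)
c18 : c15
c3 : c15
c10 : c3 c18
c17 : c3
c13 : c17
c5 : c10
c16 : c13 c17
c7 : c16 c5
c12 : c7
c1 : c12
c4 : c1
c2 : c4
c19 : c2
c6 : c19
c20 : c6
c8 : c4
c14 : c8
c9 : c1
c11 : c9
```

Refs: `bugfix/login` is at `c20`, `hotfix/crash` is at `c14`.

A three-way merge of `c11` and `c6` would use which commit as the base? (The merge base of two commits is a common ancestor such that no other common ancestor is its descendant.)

Ancestors of c11: {c1, c10, c11, c12, c13, c15, c16, c17, c18, c3, c5, c7, c9}.
Ancestors of c6: {c1, c10, c12, c13, c15, c16, c17, c18, c19, c2, c3, c4, c5, c6, c7}.
Common ancestors: {c1, c10, c12, c13, c15, c16, c17, c18, c3, c5, c7}.
Among these, c1 is not an ancestor of any other common ancestor — it is the merge base.

c1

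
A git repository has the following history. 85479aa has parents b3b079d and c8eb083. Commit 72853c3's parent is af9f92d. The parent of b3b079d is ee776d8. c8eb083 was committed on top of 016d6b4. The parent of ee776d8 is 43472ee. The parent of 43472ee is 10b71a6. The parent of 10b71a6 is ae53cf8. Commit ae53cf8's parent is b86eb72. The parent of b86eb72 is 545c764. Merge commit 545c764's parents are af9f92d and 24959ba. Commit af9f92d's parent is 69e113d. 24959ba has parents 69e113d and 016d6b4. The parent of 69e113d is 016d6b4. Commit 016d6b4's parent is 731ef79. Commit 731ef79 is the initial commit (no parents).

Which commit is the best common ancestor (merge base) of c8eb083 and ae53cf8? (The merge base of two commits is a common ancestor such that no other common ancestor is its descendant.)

Ancestors of c8eb083: {016d6b4, 731ef79, c8eb083}.
Ancestors of ae53cf8: {016d6b4, 24959ba, 545c764, 69e113d, 731ef79, ae53cf8, af9f92d, b86eb72}.
Common ancestors: {016d6b4, 731ef79}.
Among these, 016d6b4 is not an ancestor of any other common ancestor — it is the merge base.

016d6b4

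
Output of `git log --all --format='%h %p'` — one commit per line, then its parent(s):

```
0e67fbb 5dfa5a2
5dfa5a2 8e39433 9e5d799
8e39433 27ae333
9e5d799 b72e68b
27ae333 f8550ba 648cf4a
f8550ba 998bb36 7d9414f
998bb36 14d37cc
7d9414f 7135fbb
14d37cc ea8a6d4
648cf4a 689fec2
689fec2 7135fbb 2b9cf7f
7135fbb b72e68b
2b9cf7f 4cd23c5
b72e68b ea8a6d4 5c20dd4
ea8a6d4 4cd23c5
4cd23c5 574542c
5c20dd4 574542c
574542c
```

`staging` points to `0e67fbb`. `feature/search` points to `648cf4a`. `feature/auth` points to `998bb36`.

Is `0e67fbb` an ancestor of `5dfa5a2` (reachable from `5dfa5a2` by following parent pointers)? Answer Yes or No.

Ancestors of 5dfa5a2: {14d37cc, 27ae333, 2b9cf7f, 4cd23c5, 574542c, 5c20dd4, 5dfa5a2, 648cf4a, 689fec2, 7135fbb, 7d9414f, 8e39433, 998bb36, 9e5d799, b72e68b, ea8a6d4, f8550ba}.
0e67fbb is not in that set, so it is not an ancestor of 5dfa5a2.

No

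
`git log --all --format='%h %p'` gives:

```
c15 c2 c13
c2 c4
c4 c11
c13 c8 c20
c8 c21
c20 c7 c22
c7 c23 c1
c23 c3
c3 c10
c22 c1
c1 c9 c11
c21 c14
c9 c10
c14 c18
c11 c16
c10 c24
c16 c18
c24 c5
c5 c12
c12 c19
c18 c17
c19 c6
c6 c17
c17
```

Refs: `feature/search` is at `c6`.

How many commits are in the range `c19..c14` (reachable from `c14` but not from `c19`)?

2

Reachable from c14: {c14, c17, c18}.
Reachable from c19: {c17, c19, c6}.
In c14's history but not c19's: {c14, c18} — 2 commits.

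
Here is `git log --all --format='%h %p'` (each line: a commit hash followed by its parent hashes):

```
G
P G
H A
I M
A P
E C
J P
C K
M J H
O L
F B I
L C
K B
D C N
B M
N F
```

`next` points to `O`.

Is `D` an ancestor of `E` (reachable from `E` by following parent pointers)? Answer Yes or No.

Ancestors of E: {A, B, C, E, G, H, J, K, M, P}.
D is not in that set, so it is not an ancestor of E.

No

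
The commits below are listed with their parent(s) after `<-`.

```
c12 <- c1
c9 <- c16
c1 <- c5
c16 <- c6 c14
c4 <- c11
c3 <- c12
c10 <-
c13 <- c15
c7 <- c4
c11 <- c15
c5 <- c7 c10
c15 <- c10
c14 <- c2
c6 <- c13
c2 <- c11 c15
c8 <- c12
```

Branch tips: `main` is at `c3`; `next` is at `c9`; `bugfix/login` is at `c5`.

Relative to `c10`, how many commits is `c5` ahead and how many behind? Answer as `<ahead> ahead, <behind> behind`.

5 ahead, 0 behind

Reachable from c5: {c10, c11, c15, c4, c5, c7}.
Reachable from c10: {c10}.
Only in c5's history (ahead): {c11, c15, c4, c5, c7} — 5.
Only in c10's history (behind): {} — 0.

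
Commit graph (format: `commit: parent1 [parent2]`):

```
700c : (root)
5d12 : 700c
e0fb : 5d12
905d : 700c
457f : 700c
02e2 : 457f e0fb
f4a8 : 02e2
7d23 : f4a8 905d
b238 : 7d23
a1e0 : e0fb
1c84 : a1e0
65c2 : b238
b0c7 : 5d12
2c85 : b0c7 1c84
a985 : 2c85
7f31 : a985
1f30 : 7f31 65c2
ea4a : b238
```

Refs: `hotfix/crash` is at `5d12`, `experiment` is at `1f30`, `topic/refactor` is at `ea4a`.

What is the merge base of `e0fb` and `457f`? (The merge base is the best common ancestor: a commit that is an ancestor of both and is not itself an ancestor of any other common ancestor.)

700c

Ancestors of e0fb: {5d12, 700c, e0fb}.
Ancestors of 457f: {457f, 700c}.
Common ancestors: {700c}.
The only common ancestor is 700c, so it is the merge base.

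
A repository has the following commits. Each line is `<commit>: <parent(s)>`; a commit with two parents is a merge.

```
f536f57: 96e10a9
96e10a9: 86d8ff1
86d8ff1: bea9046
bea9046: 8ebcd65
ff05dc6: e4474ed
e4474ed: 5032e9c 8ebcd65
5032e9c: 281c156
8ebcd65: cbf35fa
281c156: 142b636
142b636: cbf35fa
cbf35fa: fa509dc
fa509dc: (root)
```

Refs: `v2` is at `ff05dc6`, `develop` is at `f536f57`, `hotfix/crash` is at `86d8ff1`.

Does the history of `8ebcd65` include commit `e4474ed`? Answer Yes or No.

No

Ancestors of 8ebcd65: {8ebcd65, cbf35fa, fa509dc}.
e4474ed is not in that set, so it is not an ancestor of 8ebcd65.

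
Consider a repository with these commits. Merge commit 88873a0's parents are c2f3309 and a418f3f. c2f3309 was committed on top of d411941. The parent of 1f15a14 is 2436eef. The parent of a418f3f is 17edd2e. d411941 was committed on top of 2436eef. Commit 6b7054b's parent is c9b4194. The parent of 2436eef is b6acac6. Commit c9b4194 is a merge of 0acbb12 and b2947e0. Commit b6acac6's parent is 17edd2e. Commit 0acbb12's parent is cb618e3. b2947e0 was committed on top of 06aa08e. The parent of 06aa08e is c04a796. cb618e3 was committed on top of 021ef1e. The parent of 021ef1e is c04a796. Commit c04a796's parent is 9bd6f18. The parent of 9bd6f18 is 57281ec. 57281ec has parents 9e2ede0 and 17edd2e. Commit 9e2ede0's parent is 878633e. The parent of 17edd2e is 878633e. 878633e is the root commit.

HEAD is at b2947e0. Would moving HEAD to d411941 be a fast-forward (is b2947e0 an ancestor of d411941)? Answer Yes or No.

No

A fast-forward from b2947e0 to d411941 is possible iff b2947e0 is an ancestor of d411941.
Ancestors of d411941: {17edd2e, 2436eef, 878633e, b6acac6, d411941}.
b2947e0 is not among them, so fast-forward is not possible.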